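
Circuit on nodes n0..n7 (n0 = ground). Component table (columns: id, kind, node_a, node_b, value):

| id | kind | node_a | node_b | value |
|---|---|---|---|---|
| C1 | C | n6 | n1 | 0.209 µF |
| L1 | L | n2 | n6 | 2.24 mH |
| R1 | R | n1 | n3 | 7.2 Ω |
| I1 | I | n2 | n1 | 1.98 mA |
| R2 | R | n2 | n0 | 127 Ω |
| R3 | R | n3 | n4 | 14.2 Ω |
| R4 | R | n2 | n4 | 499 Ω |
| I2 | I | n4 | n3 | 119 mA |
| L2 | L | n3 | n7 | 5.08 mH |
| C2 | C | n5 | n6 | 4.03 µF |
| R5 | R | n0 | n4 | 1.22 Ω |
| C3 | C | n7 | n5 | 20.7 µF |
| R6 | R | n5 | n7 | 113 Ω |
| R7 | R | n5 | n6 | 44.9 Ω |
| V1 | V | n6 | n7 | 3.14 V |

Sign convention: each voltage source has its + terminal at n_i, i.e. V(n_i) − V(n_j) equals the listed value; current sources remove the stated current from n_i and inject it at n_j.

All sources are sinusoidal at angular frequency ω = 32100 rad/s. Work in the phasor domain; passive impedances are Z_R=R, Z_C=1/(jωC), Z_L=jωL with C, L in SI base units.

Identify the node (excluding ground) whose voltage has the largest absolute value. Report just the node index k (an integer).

7

Element admittances at ω=32100 rad/s:
  Y(C1) = 0.000+0.006709j S between n6,n1
  Y(L1) = 0.000-0.01391j S between n2,n6
  Y(R1) = 0.1389+0.000j S between n1,n3
  I1: injects 0.00198 A into n1 (from n2)
  Y(R2) = 0.007874+0.000j S between n2,n0
  Y(R3) = 0.07042+0.000j S between n3,n4
  Y(R4) = 0.002004+0.000j S between n2,n4
  I2: injects 0.119 A into n3 (from n4)
  Y(L2) = 0.000-0.006132j S between n3,n7
  Y(C2) = 0.000+0.1294j S between n5,n6
  Y(R5) = 0.8197+0.000j S between n0,n4
  Y(C3) = 0.000+0.6645j S between n7,n5
  Y(R6) = 0.008850+0.000j S between n5,n7
  Y(R7) = 0.02227+0.000j S between n5,n6
  V1: constraint V(n6)−V(n7) = 3.14
Assemble and solve the 8×8 MNA system:
  V(n1)=1.852+0.2326j  V(n2)=-0.2984-1.823j  V(n3)=1.735+0.2738j  V(n4)=0.002866+0.01752j  V(n5)=-1.626-1.961j  V(n6)=0.9993-1.893j  V(n7)=-2.141-1.893j
  i(V1)=-0.06298-0.3174j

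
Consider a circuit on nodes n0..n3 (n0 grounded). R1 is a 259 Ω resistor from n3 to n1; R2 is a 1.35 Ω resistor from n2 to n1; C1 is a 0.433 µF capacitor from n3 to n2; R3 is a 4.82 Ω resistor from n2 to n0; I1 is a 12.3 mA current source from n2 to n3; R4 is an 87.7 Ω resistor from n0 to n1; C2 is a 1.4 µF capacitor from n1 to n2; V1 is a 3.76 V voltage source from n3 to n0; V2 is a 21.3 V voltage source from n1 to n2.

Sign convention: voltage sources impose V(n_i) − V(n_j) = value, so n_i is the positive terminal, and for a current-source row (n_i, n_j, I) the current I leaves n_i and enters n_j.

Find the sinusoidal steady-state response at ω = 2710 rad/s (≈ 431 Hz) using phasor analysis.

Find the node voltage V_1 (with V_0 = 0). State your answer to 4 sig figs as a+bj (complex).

Apply KCL at each of the 3 non-ground nodes and solve the resulting linear system.
Node n1: branches {R1, R2, R4, C2, V2} → V_1 = 19.85+0.02745j
Node n2: branches {R2, C1, R3, I1, C2, V2} → V_2 = -1.450+0.02745j
Node n3: branches {R1, C1, I1, V1} → V_3 = 3.760+0.000j
Source currents: i(V1)=0.07439-0.006007j, i(V2)=-16.07-0.08123j

19.85+0.02745j V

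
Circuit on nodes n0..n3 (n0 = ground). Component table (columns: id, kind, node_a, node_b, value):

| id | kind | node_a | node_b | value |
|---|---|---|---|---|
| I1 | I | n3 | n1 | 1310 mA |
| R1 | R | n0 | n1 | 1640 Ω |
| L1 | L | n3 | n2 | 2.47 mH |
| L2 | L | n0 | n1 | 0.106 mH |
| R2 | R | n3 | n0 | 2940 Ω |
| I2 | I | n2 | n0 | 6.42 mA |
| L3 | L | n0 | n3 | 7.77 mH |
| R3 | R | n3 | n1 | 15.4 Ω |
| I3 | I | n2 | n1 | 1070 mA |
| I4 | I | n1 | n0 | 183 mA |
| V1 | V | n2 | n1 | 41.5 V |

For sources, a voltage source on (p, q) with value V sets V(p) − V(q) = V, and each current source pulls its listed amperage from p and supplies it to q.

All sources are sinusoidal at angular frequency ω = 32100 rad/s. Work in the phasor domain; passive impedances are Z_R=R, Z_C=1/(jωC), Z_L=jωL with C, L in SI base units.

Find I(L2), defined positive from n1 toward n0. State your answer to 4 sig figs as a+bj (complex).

-0.1327-0.06232j A

Apply KCL at each of the 3 non-ground nodes and solve the resulting linear system.
Node n1: branches {I1, R1, L2, R3, I3, I4, V1} → V_1 = 0.2121-0.4516j
Node n2: branches {L1, I2, I3, V1} → V_2 = 41.71-0.4516j
Node n3: branches {I1, L1, R2, L3, R3} → V_3 = -16.70-12.76j
Source currents: i(V1)=-1.232+0.7367j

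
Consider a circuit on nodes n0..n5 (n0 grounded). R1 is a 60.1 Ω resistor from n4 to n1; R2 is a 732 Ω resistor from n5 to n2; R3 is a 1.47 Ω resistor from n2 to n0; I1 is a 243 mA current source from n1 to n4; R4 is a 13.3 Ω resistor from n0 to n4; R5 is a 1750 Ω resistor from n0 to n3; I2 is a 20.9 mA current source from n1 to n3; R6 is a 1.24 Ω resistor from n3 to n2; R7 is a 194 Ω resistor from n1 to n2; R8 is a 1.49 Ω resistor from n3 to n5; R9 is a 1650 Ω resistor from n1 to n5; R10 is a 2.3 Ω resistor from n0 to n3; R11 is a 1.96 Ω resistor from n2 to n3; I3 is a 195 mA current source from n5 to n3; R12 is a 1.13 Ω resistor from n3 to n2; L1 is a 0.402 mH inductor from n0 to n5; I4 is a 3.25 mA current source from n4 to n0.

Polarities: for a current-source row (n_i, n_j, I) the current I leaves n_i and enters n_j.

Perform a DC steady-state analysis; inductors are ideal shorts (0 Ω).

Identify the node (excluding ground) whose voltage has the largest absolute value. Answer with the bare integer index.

1

Element admittances at DC:
  Y(R1) = 0.01664 S between n4,n1
  Y(R2) = 0.001366 S between n5,n2
  Y(R3) = 0.6803 S between n2,n0
  I1: injects 0.243 A into n4 (from n1)
  Y(R4) = 0.07519 S between n0,n4
  Y(R5) = 0.0005714 S between n0,n3
  I2: injects 0.0209 A into n3 (from n1)
  Y(R6) = 0.8065 S between n3,n2
  Y(R7) = 0.005155 S between n1,n2
  Y(R8) = 0.6711 S between n3,n5
  Y(R9) = 0.0006061 S between n1,n5
  Y(R10) = 0.4348 S between n0,n3
  Y(R11) = 0.5102 S between n2,n3
  I3: injects 0.195 A into n3 (from n5)
  Y(R12) = 0.8850 S between n3,n2
  L1: short n0↔n5 (DC inductor)
  I4: injects 0.00325 A into n0 (from n4)
Assemble and solve the 6×6 MNA system:
  V(n1)=-11.36  V(n2)=0.05983  V(n3)=0.1051  V(n4)=0.5530  V(n5)=0.000
  i(L1)=0.1313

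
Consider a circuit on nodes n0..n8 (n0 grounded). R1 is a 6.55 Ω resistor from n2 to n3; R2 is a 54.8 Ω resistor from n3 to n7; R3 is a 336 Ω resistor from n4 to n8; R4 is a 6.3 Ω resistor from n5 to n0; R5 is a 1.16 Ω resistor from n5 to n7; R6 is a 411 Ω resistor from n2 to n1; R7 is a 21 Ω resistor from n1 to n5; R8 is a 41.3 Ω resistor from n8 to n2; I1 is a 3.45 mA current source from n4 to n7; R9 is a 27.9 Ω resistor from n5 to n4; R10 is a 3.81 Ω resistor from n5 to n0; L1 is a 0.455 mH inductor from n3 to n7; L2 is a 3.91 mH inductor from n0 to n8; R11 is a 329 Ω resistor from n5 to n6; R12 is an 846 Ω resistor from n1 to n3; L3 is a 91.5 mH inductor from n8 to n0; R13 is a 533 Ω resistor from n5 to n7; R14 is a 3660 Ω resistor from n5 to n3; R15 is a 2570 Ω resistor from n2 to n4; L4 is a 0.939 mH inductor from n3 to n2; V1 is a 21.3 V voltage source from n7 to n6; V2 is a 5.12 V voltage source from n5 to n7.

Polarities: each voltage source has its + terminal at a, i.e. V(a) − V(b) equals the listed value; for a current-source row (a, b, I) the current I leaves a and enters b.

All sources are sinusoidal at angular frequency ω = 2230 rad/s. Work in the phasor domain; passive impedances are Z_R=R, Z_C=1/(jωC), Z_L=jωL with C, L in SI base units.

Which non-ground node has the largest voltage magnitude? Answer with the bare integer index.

MNA unknowns: 8 node voltages V₁..V_8 plus 2 source currents (V1, V2)
R1: Y=0.1527+0.000j on G[2,3]
R2: Y=0.01825+0.000j on G[3,7]
R3: Y=0.002976+0.000j on G[4,8]
R4: Y=0.1587+0.000j on G[5,0]
R5: Y=0.8621+0.000j on G[5,7]
R6: Y=0.002433+0.000j on G[2,1]
R7: Y=0.04762+0.000j on G[1,5]
R8: Y=0.02421+0.000j on G[8,2]
I1: z[4]−=0.00345, z[7]+=0.00345
R9: Y=0.03584+0.000j on G[5,4]
R10: Y=0.2625+0.000j on G[5,0]
L1: Y=0.000-0.9856j on G[3,7]
L2: Y=0.000-0.1147j on G[0,8]
R11: Y=0.003040+0.000j on G[5,6]
R12: Y=0.001182+0.000j on G[1,3]
L3: Y=0.000-0.004901j on G[8,0]
R13: Y=0.001876+0.000j on G[5,7]
R14: Y=0.0002732+0.000j on G[5,3]
R15: Y=0.0003891+0.000j on G[2,4]
L4: Y=0.000-0.4776j on G[3,2]
V1: row V7−V6=21.3, i_V1 at 7,6
V2: row V5−V7=5.12, i_V2 at 5,7
solve → V1=-0.09934-0.05300j, V2=-4.706+0.2689j, V3=-4.834+0.05694j, V4=0.07780-0.1311j, V5=0.2536-0.07218j, V6=-26.17-0.07218j, V7=-4.866-0.07218j, V8=-0.2542-0.8930j
aux → i_V1=-0.08030+0.000j, i_V2=-4.635+0.02924j

6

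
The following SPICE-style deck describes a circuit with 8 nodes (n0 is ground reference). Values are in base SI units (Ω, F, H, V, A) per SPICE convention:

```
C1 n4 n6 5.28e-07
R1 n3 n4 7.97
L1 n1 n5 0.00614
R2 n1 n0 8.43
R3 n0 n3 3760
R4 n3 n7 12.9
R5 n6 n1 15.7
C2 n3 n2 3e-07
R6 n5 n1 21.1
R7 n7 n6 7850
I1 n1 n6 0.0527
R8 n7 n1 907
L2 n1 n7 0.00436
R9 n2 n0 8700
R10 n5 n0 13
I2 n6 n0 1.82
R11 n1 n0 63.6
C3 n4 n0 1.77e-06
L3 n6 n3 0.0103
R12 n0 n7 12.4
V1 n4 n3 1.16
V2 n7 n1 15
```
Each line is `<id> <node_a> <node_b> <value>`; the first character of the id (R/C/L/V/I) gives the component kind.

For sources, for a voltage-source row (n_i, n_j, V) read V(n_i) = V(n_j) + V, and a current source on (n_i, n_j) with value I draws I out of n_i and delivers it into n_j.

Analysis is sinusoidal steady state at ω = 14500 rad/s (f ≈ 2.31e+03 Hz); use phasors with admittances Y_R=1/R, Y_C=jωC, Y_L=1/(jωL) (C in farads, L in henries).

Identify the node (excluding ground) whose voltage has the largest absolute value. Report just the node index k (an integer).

Element admittances at ω=14500 rad/s:
  Y(C1) = 0.000+0.007656j S between n4,n6
  Y(R1) = 0.1255+0.000j S between n3,n4
  Y(L1) = 0.000-0.01123j S between n1,n5
  Y(R2) = 0.1186+0.000j S between n1,n0
  Y(R3) = 0.0002660+0.000j S between n0,n3
  Y(R4) = 0.07752+0.000j S between n3,n7
  Y(R5) = 0.06369+0.000j S between n6,n1
  Y(C2) = 0.000+0.004350j S between n3,n2
  Y(R6) = 0.04739+0.000j S between n5,n1
  Y(R7) = 0.0001274+0.000j S between n7,n6
  I1: injects 0.0527 A into n6 (from n1)
  Y(R8) = 0.001103+0.000j S between n7,n1
  Y(L2) = 0.000-0.01582j S between n1,n7
  Y(R9) = 0.0001149+0.000j S between n2,n0
  Y(R10) = 0.07692+0.000j S between n5,n0
  I2: injects 1.82 A into n0 (from n6)
  Y(R11) = 0.01572+0.000j S between n1,n0
  Y(C3) = 0.000+0.02567j S between n4,n0
  Y(L3) = 0.000-0.006696j S between n6,n3
  Y(R12) = 0.08065+0.000j S between n0,n7
  V1: constraint V(n4)−V(n3) = 1.16
  V2: constraint V(n7)−V(n1) = 15
Assemble and solve the 9×9 MNA system:
  V(n1)=-12.59-0.5144j  V(n2)=1.736-2.033j  V(n3)=1.682-2.079j  V(n4)=2.842-2.079j  V(n5)=-4.892+0.4996j  V(n6)=-40.22+0.2553j  V(n7)=2.407-0.5144j
  i(V1)=-0.2168-0.4026j  i(V2)=-0.2723+0.1576j

6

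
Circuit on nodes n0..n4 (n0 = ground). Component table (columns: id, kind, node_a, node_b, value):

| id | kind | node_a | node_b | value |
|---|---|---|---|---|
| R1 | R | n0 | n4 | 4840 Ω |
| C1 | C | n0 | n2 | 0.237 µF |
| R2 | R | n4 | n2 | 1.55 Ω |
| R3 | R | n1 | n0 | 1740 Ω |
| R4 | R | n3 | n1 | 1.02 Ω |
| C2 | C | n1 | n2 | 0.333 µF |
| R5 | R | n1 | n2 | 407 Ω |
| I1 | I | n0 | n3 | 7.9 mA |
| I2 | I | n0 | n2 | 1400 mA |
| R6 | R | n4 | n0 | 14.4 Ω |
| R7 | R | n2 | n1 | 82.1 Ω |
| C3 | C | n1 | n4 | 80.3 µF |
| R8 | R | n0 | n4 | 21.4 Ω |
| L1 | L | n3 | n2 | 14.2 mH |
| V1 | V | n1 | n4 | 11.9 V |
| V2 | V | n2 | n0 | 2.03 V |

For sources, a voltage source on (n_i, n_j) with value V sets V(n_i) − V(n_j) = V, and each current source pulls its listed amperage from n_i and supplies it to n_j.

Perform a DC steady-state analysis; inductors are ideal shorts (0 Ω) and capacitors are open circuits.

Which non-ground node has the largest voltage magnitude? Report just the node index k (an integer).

Apply KCL at each of the 4 non-ground nodes and solve the resulting linear system.
Node n1: branches {R3, R4, C2, R5, R7, C3, V1} → V_1 = 7.052
Node n2: branches {C1, R2, C2, R5, I2, R7, L1, V2} → V_2 = 2.030
Node n3: branches {R4, I1, L1} → V_3 = 2.030
Node n4: branches {R1, R2, R6, C3, R8, V1} → V_4 = -4.848
Source currents: i(L1)=4.932, i(V1)=-5.001, i(V2)=1.968

1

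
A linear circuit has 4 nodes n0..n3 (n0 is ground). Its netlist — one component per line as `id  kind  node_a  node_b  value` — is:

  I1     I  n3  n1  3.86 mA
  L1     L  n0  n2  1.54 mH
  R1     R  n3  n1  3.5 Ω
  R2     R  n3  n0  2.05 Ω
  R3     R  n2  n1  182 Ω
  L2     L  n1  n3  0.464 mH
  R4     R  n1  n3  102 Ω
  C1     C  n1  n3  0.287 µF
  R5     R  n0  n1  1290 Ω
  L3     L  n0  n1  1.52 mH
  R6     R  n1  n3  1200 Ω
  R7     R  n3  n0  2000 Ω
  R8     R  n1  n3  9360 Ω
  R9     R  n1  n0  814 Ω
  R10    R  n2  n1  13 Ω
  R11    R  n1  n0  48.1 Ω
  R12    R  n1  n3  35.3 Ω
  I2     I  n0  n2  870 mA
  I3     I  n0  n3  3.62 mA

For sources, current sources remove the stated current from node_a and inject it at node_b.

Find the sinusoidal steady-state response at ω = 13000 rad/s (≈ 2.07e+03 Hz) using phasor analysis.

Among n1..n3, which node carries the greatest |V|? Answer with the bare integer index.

Apply KCL at each of the 3 non-ground nodes and solve the resulting linear system.
Node n1: branches {I1, R1, R3, L2, R4, C1, R5, L3, R6, R8, R9, R10, R11, R12} → V_1 = 1.261+2.255j
Node n2: branches {L1, R3, R10, I2} → V_2 = 7.643+6.887j
Node n3: branches {I1, R1, R2, L2, R4, C1, R6, R7, R8, R12, I3} → V_3 = 0.7920+0.8073j

2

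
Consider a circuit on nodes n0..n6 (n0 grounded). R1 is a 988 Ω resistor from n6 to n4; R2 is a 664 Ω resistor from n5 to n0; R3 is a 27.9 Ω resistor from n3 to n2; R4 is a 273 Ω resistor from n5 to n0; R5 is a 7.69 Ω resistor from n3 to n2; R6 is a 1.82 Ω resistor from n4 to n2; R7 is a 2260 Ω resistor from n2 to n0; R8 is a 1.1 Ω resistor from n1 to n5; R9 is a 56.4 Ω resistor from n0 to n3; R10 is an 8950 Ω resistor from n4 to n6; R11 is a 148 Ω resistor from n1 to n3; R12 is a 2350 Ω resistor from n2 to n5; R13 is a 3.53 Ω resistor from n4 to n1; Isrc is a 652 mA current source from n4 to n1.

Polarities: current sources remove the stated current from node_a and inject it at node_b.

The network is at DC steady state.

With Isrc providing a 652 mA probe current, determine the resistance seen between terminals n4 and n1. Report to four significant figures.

Apply KCL at each of the 6 non-ground nodes and solve the resulting linear system.
Node n1: branches {R8, R11, R13, Isrc} → V_1 = 1.599
Node n2: branches {R3, R5, R6, R7, R12} → V_2 = -0.5800
Node n3: branches {R3, R5, R9, R11} → V_3 = -0.4487
Node n4: branches {R1, R6, R10, R13, Isrc} → V_4 = -0.6218
Node n5: branches {R2, R4, R8, R12} → V_5 = 1.589
Node n6: branches {R1, R10} → V_6 = -0.6218

R_eq = 3.406 Ω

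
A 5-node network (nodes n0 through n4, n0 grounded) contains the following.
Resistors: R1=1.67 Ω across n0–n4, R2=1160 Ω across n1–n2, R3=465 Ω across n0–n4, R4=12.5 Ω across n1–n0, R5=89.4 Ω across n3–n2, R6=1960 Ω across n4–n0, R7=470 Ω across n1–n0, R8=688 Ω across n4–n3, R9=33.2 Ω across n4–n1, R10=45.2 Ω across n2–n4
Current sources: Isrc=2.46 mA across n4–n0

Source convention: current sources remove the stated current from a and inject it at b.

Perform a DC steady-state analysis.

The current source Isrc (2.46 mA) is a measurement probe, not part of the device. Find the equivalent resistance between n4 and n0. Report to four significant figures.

R_eq = 1.603 Ω

Element admittances at DC:
  Y(R1) = 0.5988 S between n0,n4
  Y(R2) = 0.0008621 S between n1,n2
  Y(R3) = 0.002151 S between n0,n4
  Y(R4) = 0.08000 S between n1,n0
  Y(R5) = 0.01119 S between n3,n2
  Y(R6) = 0.0005102 S between n4,n0
  Y(R7) = 0.002128 S between n1,n0
  Y(R8) = 0.001453 S between n4,n3
  Y(R9) = 0.03012 S between n4,n1
  Y(R10) = 0.02212 S between n2,n4
  Isrc: injects 0.00246 A into n0 (from n4)
Assemble and solve the 4×4 MNA system:
  V(n1)=-0.001079  V(n2)=-0.003841  V(n3)=-0.003853  V(n4)=-0.003943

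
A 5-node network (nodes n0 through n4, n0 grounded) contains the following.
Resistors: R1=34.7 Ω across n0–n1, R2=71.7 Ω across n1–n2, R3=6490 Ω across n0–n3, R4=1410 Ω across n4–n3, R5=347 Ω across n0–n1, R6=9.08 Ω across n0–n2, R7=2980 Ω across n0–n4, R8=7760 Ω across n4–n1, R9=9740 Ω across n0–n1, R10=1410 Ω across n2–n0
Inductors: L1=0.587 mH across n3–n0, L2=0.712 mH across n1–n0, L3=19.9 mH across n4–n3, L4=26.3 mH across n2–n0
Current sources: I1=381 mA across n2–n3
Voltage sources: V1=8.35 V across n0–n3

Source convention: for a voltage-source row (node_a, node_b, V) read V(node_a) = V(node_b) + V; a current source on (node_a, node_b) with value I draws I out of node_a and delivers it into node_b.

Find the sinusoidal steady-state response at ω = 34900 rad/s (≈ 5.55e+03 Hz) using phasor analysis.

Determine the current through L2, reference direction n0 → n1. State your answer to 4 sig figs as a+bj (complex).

Element admittances at ω=34900 rad/s:
  Y(R1) = 0.02882+0.000j S between n0,n1
  Y(R2) = 0.01395+0.000j S between n1,n2
  Y(R3) = 0.0001541+0.000j S between n0,n3
  Y(R4) = 0.0007092+0.000j S between n4,n3
  Y(R5) = 0.002882+0.000j S between n0,n1
  Y(L1) = 0.000-0.04881j S between n3,n0
  I1: injects 0.381 A into n3 (from n2)
  Y(L2) = 0.000-0.04024j S between n1,n0
  Y(R6) = 0.1101+0.000j S between n0,n2
  Y(R7) = 0.0003356+0.000j S between n0,n4
  Y(R8) = 0.0001289+0.000j S between n4,n1
  Y(L3) = 0.000-0.001440j S between n4,n3
  Y(R9) = 0.0001027+0.000j S between n0,n1
  Y(R10) = 0.0007092+0.000j S between n2,n0
  Y(L4) = 0.000-0.001089j S between n2,n0
  V1: constraint V(n0)−V(n3) = 8.35
Assemble and solve the 5×5 MNA system:
  V(n1)=-0.5357-0.4904j  V(n2)=-3.112-0.08198j  V(n3)=-8.350+0.000j  V(n4)=-7.028+1.568j
  i(V1)=-0.3855+0.4084j

0.01974-0.02156j A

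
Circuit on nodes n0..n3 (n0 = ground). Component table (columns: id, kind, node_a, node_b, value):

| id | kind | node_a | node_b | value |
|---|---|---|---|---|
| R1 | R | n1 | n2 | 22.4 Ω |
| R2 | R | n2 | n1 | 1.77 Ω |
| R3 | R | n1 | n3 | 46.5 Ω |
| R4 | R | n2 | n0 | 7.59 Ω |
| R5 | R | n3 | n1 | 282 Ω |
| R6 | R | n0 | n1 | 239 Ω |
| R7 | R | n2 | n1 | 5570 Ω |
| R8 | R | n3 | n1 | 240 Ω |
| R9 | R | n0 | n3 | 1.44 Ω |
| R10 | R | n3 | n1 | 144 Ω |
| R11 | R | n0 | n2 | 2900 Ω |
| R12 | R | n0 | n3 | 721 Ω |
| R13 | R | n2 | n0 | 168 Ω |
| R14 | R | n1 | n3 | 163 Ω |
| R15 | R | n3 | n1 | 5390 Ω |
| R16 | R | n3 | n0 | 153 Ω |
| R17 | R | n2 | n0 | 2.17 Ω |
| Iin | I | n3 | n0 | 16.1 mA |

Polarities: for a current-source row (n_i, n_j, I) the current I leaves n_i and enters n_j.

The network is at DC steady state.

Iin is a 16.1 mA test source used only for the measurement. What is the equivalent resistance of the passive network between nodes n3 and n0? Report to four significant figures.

MNA unknowns: 3 node voltages V₁..V_3
R1: Y=0.04464 on G[1,2]
R2: Y=0.5650 on G[2,1]
R3: Y=0.02151 on G[1,3]
R4: Y=0.1318 on G[2,0]
R5: Y=0.003546 on G[3,1]
R6: Y=0.004184 on G[0,1]
R7: Y=0.0001795 on G[2,1]
R8: Y=0.004167 on G[3,1]
R9: Y=0.6944 on G[0,3]
R10: Y=0.006944 on G[3,1]
R11: Y=0.0003448 on G[0,2]
R12: Y=0.001387 on G[0,3]
R13: Y=0.005952 on G[2,0]
R14: Y=0.006135 on G[1,3]
R15: Y=0.0001855 on G[3,1]
R16: Y=0.006536 on G[3,0]
R17: Y=0.4608 on G[2,0]
Iin: z[3]−=0.0161, z[0]+=0.0161
solve → V1=-0.002651, V2=-0.001337, V3=-0.02177

R_eq = 1.352 Ω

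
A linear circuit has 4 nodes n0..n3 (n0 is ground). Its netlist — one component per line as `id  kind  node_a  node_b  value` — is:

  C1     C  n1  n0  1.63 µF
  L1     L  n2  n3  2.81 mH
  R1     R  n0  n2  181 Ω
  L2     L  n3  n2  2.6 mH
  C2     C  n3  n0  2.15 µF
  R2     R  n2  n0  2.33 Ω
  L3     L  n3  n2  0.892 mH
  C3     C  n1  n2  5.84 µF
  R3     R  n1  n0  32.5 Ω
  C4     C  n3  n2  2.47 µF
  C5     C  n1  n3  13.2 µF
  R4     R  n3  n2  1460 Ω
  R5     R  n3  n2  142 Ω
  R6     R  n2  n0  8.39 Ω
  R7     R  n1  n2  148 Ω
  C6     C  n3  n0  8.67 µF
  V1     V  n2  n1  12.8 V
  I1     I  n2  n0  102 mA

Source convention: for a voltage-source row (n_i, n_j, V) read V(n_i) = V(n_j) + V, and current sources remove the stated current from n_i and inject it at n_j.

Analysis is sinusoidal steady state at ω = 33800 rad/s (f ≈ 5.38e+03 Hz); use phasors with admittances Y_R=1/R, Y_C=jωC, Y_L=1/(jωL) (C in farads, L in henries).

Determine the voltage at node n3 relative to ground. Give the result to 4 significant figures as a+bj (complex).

-5.418+2.395j V

Element admittances at ω=33800 rad/s:
  Y(C1) = 0.000+0.05509j S between n1,n0
  Y(L1) = 0.000-0.01053j S between n2,n3
  Y(R1) = 0.005525+0.000j S between n0,n2
  Y(L2) = 0.000-0.01138j S between n3,n2
  Y(C2) = 0.000+0.07267j S between n3,n0
  Y(R2) = 0.4292+0.000j S between n2,n0
  Y(L3) = 0.000-0.03317j S between n3,n2
  Y(C3) = 0.000+0.1974j S between n1,n2
  Y(R3) = 0.03077+0.000j S between n1,n0
  Y(C4) = 0.000+0.08349j S between n3,n2
  Y(C5) = 0.000+0.4462j S between n1,n3
  Y(R4) = 0.0006849+0.000j S between n3,n2
  Y(R5) = 0.007042+0.000j S between n3,n2
  Y(R6) = 0.1192+0.000j S between n2,n0
  Y(R7) = 0.006757+0.000j S between n1,n2
  Y(C6) = 0.000+0.2930j S between n3,n0
  V1: constraint V(n2)−V(n1) = 12.8
  I1: injects 0.102 A into n0 (from n2)
Assemble and solve the 4×4 MNA system:
  V(n1)=-10.39+4.368j  V(n2)=2.409+4.368j  V(n3)=-5.418+2.395j
  i(V1)=-1.527-5.184j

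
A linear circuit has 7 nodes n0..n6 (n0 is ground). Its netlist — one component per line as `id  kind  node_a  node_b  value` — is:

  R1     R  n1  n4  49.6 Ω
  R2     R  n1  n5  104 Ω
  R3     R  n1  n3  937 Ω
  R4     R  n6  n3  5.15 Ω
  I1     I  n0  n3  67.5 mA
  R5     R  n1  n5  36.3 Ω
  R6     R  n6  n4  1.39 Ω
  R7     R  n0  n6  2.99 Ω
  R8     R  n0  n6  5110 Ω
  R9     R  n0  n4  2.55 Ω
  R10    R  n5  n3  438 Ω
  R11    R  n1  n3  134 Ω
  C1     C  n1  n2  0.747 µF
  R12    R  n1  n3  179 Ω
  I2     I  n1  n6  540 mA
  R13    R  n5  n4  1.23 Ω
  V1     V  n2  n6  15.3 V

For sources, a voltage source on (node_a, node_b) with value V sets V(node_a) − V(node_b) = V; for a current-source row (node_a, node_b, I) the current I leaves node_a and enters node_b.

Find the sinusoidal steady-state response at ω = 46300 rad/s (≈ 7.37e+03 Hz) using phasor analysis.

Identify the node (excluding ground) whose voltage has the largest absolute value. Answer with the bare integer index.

Apply KCL at each of the 6 non-ground nodes and solve the resulting linear system.
Node n1: branches {R1, R2, R3, R5, R11, C1, R12, I2} → V_1 = -2.874+9.386j
Node n2: branches {C1, V1} → V_2 = 15.51-0.3044j
Node n3: branches {R3, R4, I1, R10, R11, R12} → V_3 = 0.3200+0.3557j
Node n4: branches {R1, R6, R9, R13} → V_4 = -0.006966+0.2597j
Node n5: branches {R2, R5, R10, R13} → V_5 = -0.1311+0.6578j
Node n6: branches {R4, R6, R7, R8, I2, V1} → V_6 = 0.2099-0.3044j
Source currents: i(V1)=-0.3351-0.6358j

2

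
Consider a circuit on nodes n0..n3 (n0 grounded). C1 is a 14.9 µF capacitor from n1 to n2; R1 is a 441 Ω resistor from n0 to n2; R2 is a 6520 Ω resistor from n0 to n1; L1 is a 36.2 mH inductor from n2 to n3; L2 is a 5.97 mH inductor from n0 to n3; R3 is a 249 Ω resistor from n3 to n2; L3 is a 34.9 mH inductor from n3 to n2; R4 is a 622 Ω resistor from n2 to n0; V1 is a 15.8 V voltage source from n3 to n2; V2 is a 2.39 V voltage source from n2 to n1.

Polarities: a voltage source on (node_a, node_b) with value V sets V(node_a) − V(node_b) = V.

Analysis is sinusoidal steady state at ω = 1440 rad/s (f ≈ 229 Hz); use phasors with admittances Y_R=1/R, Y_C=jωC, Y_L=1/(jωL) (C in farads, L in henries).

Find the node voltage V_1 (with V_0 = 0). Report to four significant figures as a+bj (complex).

-18.17+0.5497j V

MNA unknowns: 3 node voltages V₁..V_3 plus 2 source currents (V1, V2)
C1: Y=0.000+0.02146j on G[1,2]
R1: Y=0.002268+0.000j on G[0,2]
R2: Y=0.0001534+0.000j on G[0,1]
L1: Y=0.000-0.01918j on G[2,3]
L2: Y=0.000-0.1163j on G[0,3]
R3: Y=0.004016+0.000j on G[3,2]
L3: Y=0.000-0.01990j on G[3,2]
R4: Y=0.001608+0.000j on G[2,0]
V1: row V3−V2=15.8, i_V1 at 3,2
V2: row V2−V1=2.39, i_V2 at 2,1
solve → V1=-18.17+0.5497j, V2=-15.78+0.5497j, V3=0.01904+0.5497j
aux → i_V1=-0.1274+0.6197j, i_V2=-0.002787-0.05120j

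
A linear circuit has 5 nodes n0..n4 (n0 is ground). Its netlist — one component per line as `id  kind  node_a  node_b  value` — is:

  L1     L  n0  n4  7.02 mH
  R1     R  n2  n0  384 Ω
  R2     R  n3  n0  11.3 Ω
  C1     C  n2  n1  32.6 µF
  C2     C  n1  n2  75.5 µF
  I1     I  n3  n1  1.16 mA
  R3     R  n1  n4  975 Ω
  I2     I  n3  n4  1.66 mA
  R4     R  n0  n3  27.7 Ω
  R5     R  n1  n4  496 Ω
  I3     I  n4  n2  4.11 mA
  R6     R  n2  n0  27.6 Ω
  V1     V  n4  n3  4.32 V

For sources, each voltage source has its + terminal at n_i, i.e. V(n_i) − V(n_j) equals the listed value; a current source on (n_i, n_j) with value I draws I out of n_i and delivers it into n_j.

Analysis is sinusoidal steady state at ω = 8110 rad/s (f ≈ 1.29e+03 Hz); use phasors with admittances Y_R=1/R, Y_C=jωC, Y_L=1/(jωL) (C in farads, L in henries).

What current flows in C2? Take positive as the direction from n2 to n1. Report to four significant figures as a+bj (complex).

-0.008633-0.001143j A

Apply KCL at each of the 4 non-ground nodes and solve the resulting linear system.
Node n1: branches {C1, C2, I1, R3, R5} → V_1 = 0.4260+0.02804j
Node n2: branches {R1, C1, C2, I3, R6} → V_2 = 0.4241+0.04213j
Node n3: branches {R2, I1, I2, R4, V1} → V_3 = -0.2120+0.5660j
Node n4: branches {L1, R3, I2, R5, I3, V1} → V_4 = 4.108+0.5660j
Source currents: i(V1)=-0.02359+0.07052j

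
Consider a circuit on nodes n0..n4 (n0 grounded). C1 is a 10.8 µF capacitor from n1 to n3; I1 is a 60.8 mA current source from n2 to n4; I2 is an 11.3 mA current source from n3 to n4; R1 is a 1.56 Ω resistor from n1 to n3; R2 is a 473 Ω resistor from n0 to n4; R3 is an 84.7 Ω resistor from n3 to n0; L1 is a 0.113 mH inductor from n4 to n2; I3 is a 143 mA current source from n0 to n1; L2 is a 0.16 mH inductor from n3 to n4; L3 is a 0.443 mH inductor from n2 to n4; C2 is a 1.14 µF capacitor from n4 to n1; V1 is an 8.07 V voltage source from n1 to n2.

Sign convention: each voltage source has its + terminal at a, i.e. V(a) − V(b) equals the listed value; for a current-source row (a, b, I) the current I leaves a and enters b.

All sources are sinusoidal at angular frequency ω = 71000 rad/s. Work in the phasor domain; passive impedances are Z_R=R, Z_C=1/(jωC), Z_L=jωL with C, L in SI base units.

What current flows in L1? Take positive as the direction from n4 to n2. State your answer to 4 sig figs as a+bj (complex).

0.08621-0.07396j A

MNA unknowns: 4 node voltages V₁..V_4 plus 1 source current (V1)
C1: Y=0.000+0.7668j on G[1,3]
I1: z[2]−=0.0608, z[4]+=0.0608
I2: z[3]−=0.0113, z[4]+=0.0113
R1: Y=0.6410+0.000j on G[1,3]
R2: Y=0.002114+0.000j on G[0,4]
R3: Y=0.01181+0.000j on G[3,0]
L1: Y=0.000-0.1246j on G[4,2]
I3: z[0]−=0.143, z[1]+=0.143
L2: Y=0.000-0.08803j on G[3,4]
L3: Y=0.000-0.03179j on G[2,4]
C2: Y=0.000+0.08094j on G[4,1]
V1: row V1−V2=8.07, i_V1 at 1,2
solve → V1=11.03-0.5725j, V2=2.957-0.5725j, V3=11.48-0.02135j, V4=3.550+0.1192j
aux → i_V1=-0.04740+0.09282j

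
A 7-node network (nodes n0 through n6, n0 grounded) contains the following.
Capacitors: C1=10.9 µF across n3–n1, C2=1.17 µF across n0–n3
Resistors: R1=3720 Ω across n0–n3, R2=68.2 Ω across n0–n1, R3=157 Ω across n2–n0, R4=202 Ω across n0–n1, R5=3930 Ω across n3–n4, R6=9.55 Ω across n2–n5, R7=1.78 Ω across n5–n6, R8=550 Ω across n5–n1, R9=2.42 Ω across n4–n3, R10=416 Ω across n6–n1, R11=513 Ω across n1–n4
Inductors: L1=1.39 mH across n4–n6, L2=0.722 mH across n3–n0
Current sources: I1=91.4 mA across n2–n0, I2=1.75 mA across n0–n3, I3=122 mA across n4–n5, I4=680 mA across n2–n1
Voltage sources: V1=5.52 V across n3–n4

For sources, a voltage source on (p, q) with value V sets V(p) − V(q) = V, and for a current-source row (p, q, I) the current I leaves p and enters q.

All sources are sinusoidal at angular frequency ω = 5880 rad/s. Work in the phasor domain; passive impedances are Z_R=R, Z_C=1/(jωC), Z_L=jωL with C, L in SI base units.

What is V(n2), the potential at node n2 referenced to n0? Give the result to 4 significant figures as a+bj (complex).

MNA unknowns: 6 node voltages V₁..V_6 plus 1 source current (V1)
C1: Y=0.000+0.06409j on G[3,1]
R1: Y=0.0002688+0.000j on G[0,3]
R2: Y=0.01466+0.000j on G[0,1]
R3: Y=0.006369+0.000j on G[2,0]
R4: Y=0.004950+0.000j on G[0,1]
L1: Y=0.000-0.1224j on G[4,6]
R5: Y=0.0002545+0.000j on G[3,4]
I1: z[2]−=0.0914, z[0]+=0.0914
R6: Y=0.1047+0.000j on G[2,5]
R7: Y=0.5618+0.000j on G[5,6]
C2: Y=0.000+0.006880j on G[0,3]
R8: Y=0.001818+0.000j on G[5,1]
I2: z[0]−=0.00175, z[3]+=0.00175
R9: Y=0.4132+0.000j on G[4,3]
R10: Y=0.002404+0.000j on G[6,1]
L2: Y=0.000-0.2356j on G[3,0]
I3: z[4]−=0.122, z[5]+=0.122
I4: z[2]−=0.68, z[1]+=0.68
R11: Y=0.001949+0.000j on G[1,4]
V1: row V3−V4=5.52, i_V1 at 3,4
solve → V1=2.487-9.175j, V2=-13.96-4.186j, V3=-0.9038-0.2154j, V4=-6.424-0.2154j, V5=-7.444-4.440j, V6=-6.479-4.472j
aux → i_V1=-1.657+0.01072j

-13.96-4.186j V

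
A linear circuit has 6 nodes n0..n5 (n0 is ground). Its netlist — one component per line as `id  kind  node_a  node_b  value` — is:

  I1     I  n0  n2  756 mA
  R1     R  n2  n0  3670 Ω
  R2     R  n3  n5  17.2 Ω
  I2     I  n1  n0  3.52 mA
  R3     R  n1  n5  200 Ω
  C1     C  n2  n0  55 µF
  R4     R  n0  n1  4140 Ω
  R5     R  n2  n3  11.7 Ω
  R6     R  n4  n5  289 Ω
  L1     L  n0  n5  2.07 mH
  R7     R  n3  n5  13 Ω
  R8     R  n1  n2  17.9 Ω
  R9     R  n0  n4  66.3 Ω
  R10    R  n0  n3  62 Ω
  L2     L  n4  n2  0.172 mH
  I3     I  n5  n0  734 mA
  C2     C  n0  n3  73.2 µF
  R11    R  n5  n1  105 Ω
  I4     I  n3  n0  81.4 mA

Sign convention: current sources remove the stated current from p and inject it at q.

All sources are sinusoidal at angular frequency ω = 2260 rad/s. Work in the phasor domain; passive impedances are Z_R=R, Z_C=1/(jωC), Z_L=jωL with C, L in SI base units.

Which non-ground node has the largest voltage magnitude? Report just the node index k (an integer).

Element admittances at ω=2260 rad/s:
  I1: injects 0.756 A into n2 (from n0)
  Y(R1) = 0.0002725+0.000j S between n2,n0
  Y(R2) = 0.05814+0.000j S between n3,n5
  I2: injects 0.00352 A into n0 (from n1)
  Y(R3) = 0.005000+0.000j S between n1,n5
  Y(C1) = 0.000+0.1243j S between n2,n0
  Y(R4) = 0.0002415+0.000j S between n0,n1
  Y(R5) = 0.08547+0.000j S between n2,n3
  Y(R6) = 0.003460+0.000j S between n4,n5
  Y(L1) = 0.000-0.2138j S between n0,n5
  Y(R7) = 0.07692+0.000j S between n3,n5
  Y(R8) = 0.05587+0.000j S between n1,n2
  Y(R9) = 0.01508+0.000j S between n0,n4
  Y(R10) = 0.01613+0.000j S between n0,n3
  Y(L2) = 0.000-2.573j S between n4,n2
  I3: injects 0.734 A into n0 (from n5)
  Y(C2) = 0.000+0.1654j S between n0,n3
  Y(R11) = 0.009524+0.000j S between n5,n1
  I4: injects 0.0814 A into n0 (from n3)
Assemble and solve the 5×5 MNA system:
  V(n1)=0.7524-3.447j  V(n2)=1.309-3.377j  V(n3)=-1.931-2.022j  V(n4)=1.290-3.388j  V(n5)=-1.133-3.771j

5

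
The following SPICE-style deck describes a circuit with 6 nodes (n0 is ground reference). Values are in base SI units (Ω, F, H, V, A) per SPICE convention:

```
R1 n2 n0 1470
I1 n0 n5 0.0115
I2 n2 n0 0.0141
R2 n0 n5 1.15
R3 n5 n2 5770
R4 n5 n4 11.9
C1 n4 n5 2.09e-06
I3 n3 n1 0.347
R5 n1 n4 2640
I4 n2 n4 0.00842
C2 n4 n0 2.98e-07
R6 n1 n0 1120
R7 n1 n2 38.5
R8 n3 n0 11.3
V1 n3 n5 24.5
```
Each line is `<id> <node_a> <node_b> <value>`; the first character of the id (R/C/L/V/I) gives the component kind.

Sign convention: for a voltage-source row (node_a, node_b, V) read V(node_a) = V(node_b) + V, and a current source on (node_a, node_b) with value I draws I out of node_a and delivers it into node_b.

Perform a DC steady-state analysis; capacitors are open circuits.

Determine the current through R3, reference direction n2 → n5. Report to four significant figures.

Element admittances at DC:
  Y(R1) = 0.0006803 S between n2,n0
  I1: injects 0.0115 A into n5 (from n0)
  I2: injects 0.0141 A into n0 (from n2)
  Y(R2) = 0.8696 S between n0,n5
  Y(R3) = 0.0001733 S between n5,n2
  Y(R4) = 0.08403 S between n5,n4
  Y(C1) = 0.000 S between n4,n5
  I3: injects 0.347 A into n1 (from n3)
  Y(R5) = 0.0003788 S between n1,n4
  I4: injects 0.00842 A into n4 (from n2)
  Y(C2) = 0.000 S between n4,n0
  Y(R6) = 0.0008929 S between n1,n0
  Y(R7) = 0.02597 S between n1,n2
  Y(R8) = 0.08850 S between n3,n0
  V1: constraint V(n3)−V(n5) = 24.5
Assemble and solve the 6×6 MNA system:
  V(n1)=154.5  V(n2)=148.7  V(n3)=21.98  V(n4)=-1.711  V(n5)=-2.515
  i(V1)=-2.293

0.02621 A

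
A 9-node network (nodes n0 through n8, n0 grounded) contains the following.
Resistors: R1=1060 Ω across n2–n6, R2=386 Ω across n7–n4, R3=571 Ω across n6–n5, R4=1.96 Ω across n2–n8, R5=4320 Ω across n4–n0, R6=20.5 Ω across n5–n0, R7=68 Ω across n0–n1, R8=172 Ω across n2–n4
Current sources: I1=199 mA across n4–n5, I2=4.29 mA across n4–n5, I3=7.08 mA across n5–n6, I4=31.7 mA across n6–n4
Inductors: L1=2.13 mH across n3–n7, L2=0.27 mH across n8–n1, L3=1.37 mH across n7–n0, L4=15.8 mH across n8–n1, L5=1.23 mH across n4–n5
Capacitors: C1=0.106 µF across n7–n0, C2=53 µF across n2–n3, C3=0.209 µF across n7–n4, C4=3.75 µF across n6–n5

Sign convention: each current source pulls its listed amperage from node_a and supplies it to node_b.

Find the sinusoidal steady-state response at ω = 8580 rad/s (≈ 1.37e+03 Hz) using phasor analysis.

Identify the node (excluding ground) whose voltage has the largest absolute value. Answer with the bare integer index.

4

Element admittances at ω=8580 rad/s:
  Y(R1) = 0.0009434+0.000j S between n2,n6
  I1: injects 0.199 A into n5 (from n4)
  Y(R2) = 0.002591+0.000j S between n7,n4
  Y(L1) = 0.000-0.05472j S between n3,n7
  I2: injects 0.00429 A into n5 (from n4)
  Y(R3) = 0.001751+0.000j S between n6,n5
  Y(L2) = 0.000-0.4317j S between n8,n1
  Y(R4) = 0.5102+0.000j S between n2,n8
  Y(R5) = 0.0002315+0.000j S between n4,n0
  Y(R6) = 0.04878+0.000j S between n5,n0
  Y(R7) = 0.01471+0.000j S between n0,n1
  Y(L3) = 0.000-0.08507j S between n7,n0
  I3: injects 0.00708 A into n6 (from n5)
  Y(R8) = 0.005814+0.000j S between n2,n4
  Y(C1) = 0.000+0.0009095j S between n7,n0
  Y(C2) = 0.000+0.4547j S between n2,n3
  Y(C3) = 0.000+0.001793j S between n7,n4
  Y(L4) = 0.000-0.007377j S between n8,n1
  Y(L5) = 0.000-0.09476j S between n4,n5
  Y(C4) = 0.000+0.03218j S between n6,n5
  I4: injects 0.0317 A into n4 (from n6)
Assemble and solve the 8×8 MNA system:
  V(n1)=0.1974-0.1224j  V(n2)=0.2072-0.1193j  V(n3)=0.2194-0.1307j  V(n4)=-0.1349-1.563j  V(n5)=0.004080+0.2482j  V(n6)=-0.06977+1.001j  V(n7)=0.1182-0.03649j  V(n8)=0.2015-0.1158j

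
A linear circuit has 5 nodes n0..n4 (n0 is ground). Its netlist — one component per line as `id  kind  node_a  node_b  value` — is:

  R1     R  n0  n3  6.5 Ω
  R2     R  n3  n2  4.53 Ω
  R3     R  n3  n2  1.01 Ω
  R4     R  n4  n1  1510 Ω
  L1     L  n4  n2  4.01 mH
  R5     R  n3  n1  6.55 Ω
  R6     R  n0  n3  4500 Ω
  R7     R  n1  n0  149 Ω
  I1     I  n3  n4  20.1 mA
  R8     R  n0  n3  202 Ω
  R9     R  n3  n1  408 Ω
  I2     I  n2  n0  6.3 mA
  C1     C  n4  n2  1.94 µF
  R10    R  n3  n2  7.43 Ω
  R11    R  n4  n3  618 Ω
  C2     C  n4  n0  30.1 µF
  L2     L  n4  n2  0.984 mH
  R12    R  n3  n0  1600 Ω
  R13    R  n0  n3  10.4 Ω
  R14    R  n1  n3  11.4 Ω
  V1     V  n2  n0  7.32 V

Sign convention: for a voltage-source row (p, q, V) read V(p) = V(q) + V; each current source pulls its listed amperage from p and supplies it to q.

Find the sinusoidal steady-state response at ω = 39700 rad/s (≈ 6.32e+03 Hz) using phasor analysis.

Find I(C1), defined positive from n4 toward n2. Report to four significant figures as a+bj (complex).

0.002068-0.5432j A

MNA unknowns: 4 node voltages V₁..V_4 plus 1 source current (V1)
R1: Y=0.1538+0.000j on G[0,3]
R2: Y=0.2208+0.000j on G[3,2]
R3: Y=0.9901+0.000j on G[3,2]
R4: Y=0.0006623+0.000j on G[4,1]
L1: Y=0.000-0.006282j on G[4,2]
R5: Y=0.1527+0.000j on G[3,1]
R6: Y=0.0002222+0.000j on G[0,3]
R7: Y=0.006711+0.000j on G[1,0]
I1: z[3]−=0.0201, z[4]+=0.0201
R8: Y=0.004950+0.000j on G[0,3]
R9: Y=0.002451+0.000j on G[3,1]
I2: z[2]−=0.0063, z[0]+=0.0063
C1: Y=0.000+0.07702j on G[4,2]
R10: Y=0.1346+0.000j on G[3,2]
R11: Y=0.001618+0.000j on G[4,3]
C2: Y=0.000+1.195j on G[4,0]
L2: Y=0.000-0.02560j on G[4,2]
R12: Y=0.0006250+0.000j on G[3,0]
R13: Y=0.09615+0.000j on G[0,3]
R14: Y=0.08772+0.000j on G[1,3]
V1: row V2−V0=7.32, i_V1 at 2,0
solve → V1=5.926-0.0001077j, V2=7.320+0.000j, V3=6.105-3.770e-05j, V4=0.2665-0.02685j
aux → i_V1=-1.640-0.3184j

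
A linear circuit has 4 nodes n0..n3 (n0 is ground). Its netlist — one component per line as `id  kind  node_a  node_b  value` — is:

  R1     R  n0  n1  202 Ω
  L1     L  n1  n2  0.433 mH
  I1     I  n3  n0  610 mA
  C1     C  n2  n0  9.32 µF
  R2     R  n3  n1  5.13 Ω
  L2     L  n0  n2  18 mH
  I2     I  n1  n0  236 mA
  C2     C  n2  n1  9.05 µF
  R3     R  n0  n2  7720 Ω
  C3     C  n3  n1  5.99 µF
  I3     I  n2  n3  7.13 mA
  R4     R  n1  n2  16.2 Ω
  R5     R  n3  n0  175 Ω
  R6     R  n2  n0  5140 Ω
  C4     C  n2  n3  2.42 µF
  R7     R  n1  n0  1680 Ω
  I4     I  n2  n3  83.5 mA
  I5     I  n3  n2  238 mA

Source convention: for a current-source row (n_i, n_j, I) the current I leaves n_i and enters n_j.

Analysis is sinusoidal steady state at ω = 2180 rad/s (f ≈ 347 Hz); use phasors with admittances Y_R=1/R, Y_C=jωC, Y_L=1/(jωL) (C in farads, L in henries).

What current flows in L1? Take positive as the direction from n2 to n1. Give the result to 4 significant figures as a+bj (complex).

0.2877-0.3352j A

MNA unknowns: 3 node voltages V₁..V_3
R1: Y=0.004950+0.000j on G[0,1]
L1: Y=0.000-1.059j on G[1,2]
I1: z[3]−=0.61, z[0]+=0.61
C1: Y=0.000+0.02032j on G[2,0]
R2: Y=0.1949+0.000j on G[3,1]
L2: Y=0.000-0.02548j on G[0,2]
I2: z[1]−=0.236, z[0]+=0.236
C2: Y=0.000+0.01973j on G[2,1]
R3: Y=0.0001295+0.000j on G[0,2]
C3: Y=0.000+0.01306j on G[3,1]
I3: z[2]−=0.00713, z[3]+=0.00713
R4: Y=0.06173+0.000j on G[1,2]
R5: Y=0.005714+0.000j on G[3,0]
R6: Y=0.0001946+0.000j on G[2,0]
C4: Y=0.000+0.005276j on G[2,3]
R7: Y=0.0005952+0.000j on G[1,0]
I4: z[2]−=0.0835, z[3]+=0.0835
I5: z[3]−=0.238, z[2]+=0.238
solve → V1=-60.08-27.14j, V2=-59.76-26.87j, V3=-62.06-26.17j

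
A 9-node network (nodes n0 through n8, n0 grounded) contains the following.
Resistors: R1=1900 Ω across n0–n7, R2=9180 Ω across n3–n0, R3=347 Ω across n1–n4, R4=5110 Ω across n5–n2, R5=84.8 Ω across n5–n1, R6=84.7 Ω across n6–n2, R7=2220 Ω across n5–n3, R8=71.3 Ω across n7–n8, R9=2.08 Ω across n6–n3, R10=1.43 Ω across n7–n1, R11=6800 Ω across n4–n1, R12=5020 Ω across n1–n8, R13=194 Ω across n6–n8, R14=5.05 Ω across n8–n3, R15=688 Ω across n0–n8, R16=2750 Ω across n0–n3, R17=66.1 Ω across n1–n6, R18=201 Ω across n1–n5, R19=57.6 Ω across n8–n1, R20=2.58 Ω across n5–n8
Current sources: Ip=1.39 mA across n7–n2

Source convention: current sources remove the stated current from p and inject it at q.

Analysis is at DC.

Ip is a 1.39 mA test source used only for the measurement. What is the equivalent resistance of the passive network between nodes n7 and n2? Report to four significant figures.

Element admittances at DC:
  Y(R1) = 0.0005263 S between n0,n7
  Y(R2) = 0.0001089 S between n3,n0
  Y(R3) = 0.002882 S between n1,n4
  Y(R4) = 0.0001957 S between n5,n2
  Y(R5) = 0.01179 S between n5,n1
  Y(R6) = 0.01181 S between n6,n2
  Y(R7) = 0.0004505 S between n5,n3
  Y(R8) = 0.01403 S between n7,n8
  Y(R9) = 0.4808 S between n6,n3
  Y(R10) = 0.6993 S between n7,n1
  Y(R11) = 0.0001471 S between n4,n1
  Y(R12) = 0.0001992 S between n1,n8
  Y(R13) = 0.005155 S between n6,n8
  Y(R14) = 0.1980 S between n8,n3
  Y(R15) = 0.001453 S between n0,n8
  Y(R16) = 0.0003636 S between n0,n3
  Y(R17) = 0.01513 S between n1,n6
  Y(R18) = 0.004975 S between n1,n5
  Y(R19) = 0.01736 S between n8,n1
  Y(R20) = 0.3876 S between n5,n8
  Ip: injects 0.00139 A into n2 (from n7)
Assemble and solve the 8×8 MNA system:
  V(n1)=-0.01631  V(n2)=0.1260  V(n3)=0.008393  V(n4)=-0.01631  V(n5)=0.002968  V(n6)=0.01033  V(n7)=-0.01785  V(n8)=0.003734

R_eq = 103.5 Ω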